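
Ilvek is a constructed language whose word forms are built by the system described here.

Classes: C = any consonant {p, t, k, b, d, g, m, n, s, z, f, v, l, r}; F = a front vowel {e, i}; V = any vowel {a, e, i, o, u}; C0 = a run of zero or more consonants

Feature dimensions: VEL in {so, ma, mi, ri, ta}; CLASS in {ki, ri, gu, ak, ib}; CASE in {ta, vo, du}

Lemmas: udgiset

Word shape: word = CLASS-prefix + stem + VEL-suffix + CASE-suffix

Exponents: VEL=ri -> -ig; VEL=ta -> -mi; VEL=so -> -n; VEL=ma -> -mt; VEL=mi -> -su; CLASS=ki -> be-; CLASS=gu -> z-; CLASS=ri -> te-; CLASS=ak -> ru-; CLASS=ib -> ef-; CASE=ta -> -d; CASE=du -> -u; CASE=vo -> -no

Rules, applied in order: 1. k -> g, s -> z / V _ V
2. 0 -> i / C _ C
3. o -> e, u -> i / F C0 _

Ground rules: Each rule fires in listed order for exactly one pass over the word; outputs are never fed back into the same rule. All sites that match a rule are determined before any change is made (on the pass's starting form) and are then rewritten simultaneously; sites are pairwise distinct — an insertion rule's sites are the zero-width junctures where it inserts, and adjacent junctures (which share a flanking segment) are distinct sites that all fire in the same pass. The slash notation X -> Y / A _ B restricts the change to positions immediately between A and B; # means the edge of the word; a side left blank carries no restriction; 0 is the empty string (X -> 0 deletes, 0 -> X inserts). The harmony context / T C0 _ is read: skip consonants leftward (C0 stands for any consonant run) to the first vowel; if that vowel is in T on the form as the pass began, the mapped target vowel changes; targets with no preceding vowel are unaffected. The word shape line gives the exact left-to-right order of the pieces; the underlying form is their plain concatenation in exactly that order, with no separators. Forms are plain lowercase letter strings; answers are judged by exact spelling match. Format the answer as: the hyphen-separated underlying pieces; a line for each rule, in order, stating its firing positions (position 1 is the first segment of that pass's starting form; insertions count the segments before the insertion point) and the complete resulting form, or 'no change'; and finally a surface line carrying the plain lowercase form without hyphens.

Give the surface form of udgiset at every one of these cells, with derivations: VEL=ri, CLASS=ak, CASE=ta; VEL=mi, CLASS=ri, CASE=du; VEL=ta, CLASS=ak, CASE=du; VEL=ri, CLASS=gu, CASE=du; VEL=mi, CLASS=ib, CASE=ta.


cell VEL=ri, CLASS=ak, CASE=ta:
underlying: ru-udgiset-ig-d
1. k -> g, s -> z / V _ V: fires at position(s) 7: ruudgizetigd
2. 0 -> i / C _ C: inserts after position(s) 4, 11: ruudigizetigid
3. o -> e, u -> i / F C0 _: no change
surface: ruudigizetigid

cell VEL=mi, CLASS=ri, CASE=du:
underlying: te-udgiset-su-u
1. k -> g, s -> z / V _ V: fires at position(s) 7: teudgizetsuu
2. 0 -> i / C _ C: inserts after position(s) 4, 9: teudigizetisuu
3. o -> e, u -> i / F C0 _: fires at position(s) 3, 13: teidigizetisiu
surface: teidigizetisiu

cell VEL=ta, CLASS=ak, CASE=du:
underlying: ru-udgiset-mi-u
1. k -> g, s -> z / V _ V: fires at position(s) 7: ruudgizetmiu
2. 0 -> i / C _ C: inserts after position(s) 4, 9: ruudigizetimiu
3. o -> e, u -> i / F C0 _: fires at position(s) 14: ruudigizetimii
surface: ruudigizetimii

cell VEL=ri, CLASS=gu, CASE=du:
underlying: z-udgiset-ig-u
1. k -> g, s -> z / V _ V: fires at position(s) 6: zudgizetigu
2. 0 -> i / C _ C: inserts after position(s) 3: zudigizetigu
3. o -> e, u -> i / F C0 _: fires at position(s) 12: zudigizetigi
surface: zudigizetigi

cell VEL=mi, CLASS=ib, CASE=ta:
underlying: ef-udgiset-su-d
1. k -> g, s -> z / V _ V: fires at position(s) 7: efudgizetsud
2. 0 -> i / C _ C: inserts after position(s) 4, 9: efudigizetisud
3. o -> e, u -> i / F C0 _: fires at position(s) 3, 13: efidigizetisid
surface: efidigizetisid


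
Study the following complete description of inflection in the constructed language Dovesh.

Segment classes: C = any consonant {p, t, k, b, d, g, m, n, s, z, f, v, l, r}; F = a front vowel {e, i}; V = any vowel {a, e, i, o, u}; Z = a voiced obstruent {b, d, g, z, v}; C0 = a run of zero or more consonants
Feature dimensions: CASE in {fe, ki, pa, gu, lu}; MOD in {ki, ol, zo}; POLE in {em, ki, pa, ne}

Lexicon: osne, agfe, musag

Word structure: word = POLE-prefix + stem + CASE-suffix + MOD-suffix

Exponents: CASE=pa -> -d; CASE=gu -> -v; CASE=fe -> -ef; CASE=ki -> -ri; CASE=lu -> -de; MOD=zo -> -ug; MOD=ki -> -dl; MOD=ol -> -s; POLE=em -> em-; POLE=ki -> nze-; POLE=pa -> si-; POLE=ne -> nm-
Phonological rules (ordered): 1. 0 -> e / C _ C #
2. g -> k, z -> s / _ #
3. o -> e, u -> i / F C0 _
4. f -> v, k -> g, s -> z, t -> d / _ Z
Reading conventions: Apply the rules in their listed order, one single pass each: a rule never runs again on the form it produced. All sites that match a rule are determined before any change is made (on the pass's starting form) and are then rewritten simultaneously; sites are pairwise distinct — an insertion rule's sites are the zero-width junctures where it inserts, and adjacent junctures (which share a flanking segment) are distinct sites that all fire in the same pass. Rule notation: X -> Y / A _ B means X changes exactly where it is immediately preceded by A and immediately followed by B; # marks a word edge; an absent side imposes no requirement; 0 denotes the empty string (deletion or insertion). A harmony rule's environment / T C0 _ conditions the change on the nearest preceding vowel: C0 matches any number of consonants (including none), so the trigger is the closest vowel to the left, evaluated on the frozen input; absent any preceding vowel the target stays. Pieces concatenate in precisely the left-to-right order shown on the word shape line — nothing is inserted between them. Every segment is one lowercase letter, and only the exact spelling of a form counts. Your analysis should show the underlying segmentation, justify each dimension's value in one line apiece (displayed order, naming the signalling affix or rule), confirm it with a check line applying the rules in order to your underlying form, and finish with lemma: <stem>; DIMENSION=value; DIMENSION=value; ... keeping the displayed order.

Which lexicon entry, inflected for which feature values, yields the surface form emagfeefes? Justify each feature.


underlying: em-agfe-ef-s
CASE=fe - signalled by the affix -ef
MOD=ol - signalled by the affix -s
POLE=em - signalled by the affix em-
check: emagfeefs -> emagfeefes -> emagfeefes -> emagfeefes -> emagfeefes
lemma: agfe; CASE=fe; MOD=ol; POLE=em


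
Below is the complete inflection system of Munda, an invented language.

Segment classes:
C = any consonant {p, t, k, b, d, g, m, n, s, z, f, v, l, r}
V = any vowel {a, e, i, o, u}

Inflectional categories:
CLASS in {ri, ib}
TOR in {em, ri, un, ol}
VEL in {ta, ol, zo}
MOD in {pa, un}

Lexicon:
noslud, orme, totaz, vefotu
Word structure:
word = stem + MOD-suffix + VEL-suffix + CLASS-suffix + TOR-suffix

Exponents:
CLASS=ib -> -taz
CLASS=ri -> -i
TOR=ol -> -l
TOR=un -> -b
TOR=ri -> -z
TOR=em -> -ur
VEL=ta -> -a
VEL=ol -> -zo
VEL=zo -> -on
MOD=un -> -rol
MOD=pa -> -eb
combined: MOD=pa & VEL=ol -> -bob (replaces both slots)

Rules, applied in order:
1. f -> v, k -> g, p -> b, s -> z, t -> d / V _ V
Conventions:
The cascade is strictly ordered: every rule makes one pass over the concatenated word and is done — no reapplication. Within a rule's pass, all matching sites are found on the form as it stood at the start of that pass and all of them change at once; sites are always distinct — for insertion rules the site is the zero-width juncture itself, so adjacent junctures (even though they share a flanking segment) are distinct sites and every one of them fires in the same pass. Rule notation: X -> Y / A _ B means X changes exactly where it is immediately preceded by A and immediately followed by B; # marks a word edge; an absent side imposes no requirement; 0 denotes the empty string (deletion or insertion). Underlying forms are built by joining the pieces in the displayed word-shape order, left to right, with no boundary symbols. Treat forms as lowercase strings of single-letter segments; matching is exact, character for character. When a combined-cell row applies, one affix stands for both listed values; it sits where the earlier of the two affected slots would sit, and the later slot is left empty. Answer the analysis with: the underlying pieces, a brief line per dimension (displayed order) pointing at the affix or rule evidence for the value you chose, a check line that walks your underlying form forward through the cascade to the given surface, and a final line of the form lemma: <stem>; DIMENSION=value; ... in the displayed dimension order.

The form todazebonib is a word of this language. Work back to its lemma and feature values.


underlying: totaz-eb-on-i-b
CLASS=ri - signalled by the affix -i
TOR=un - signalled by the affix -b
VEL=zo - signalled by the affix -on
MOD=pa - signalled by the affix -eb
check: totazebonib -> todazebonib
lemma: totaz; CLASS=ri; TOR=un; VEL=zo; MOD=pa


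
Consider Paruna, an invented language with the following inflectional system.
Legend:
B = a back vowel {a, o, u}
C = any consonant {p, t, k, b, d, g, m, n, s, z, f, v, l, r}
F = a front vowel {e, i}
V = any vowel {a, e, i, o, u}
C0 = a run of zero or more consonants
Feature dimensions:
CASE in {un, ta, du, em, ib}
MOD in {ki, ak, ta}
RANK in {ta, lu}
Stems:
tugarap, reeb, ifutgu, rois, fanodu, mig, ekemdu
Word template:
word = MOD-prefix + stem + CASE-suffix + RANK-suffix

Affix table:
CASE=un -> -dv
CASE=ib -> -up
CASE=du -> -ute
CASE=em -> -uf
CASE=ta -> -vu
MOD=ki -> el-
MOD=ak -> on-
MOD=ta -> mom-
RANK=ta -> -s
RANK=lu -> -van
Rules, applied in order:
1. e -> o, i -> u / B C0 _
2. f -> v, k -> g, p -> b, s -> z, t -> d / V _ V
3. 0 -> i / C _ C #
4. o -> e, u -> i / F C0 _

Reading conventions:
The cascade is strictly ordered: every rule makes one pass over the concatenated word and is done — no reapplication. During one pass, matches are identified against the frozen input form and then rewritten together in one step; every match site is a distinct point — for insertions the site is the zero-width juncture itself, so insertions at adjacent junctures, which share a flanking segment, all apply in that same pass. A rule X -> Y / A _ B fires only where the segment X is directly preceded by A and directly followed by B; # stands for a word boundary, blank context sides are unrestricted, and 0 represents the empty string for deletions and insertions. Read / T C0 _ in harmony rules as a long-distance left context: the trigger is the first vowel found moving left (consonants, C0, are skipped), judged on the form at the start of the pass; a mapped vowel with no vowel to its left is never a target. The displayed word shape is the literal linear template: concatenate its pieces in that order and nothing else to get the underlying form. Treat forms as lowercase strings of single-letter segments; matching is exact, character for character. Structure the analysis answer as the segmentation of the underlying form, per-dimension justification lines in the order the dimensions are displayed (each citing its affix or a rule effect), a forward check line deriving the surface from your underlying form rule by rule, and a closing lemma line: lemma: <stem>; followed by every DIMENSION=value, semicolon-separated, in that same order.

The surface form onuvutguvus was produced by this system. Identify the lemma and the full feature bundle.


underlying: on-ifutgu-vu-s
CASE=ta - signalled by the affix -vu
MOD=ak - signalled by the affix on-
RANK=ta - signalled by the affix -s
check: onifutguvus -> onufutguvus -> onuvutguvus -> onuvutguvus -> onuvutguvus
lemma: ifutgu; CASE=ta; MOD=ak; RANK=ta


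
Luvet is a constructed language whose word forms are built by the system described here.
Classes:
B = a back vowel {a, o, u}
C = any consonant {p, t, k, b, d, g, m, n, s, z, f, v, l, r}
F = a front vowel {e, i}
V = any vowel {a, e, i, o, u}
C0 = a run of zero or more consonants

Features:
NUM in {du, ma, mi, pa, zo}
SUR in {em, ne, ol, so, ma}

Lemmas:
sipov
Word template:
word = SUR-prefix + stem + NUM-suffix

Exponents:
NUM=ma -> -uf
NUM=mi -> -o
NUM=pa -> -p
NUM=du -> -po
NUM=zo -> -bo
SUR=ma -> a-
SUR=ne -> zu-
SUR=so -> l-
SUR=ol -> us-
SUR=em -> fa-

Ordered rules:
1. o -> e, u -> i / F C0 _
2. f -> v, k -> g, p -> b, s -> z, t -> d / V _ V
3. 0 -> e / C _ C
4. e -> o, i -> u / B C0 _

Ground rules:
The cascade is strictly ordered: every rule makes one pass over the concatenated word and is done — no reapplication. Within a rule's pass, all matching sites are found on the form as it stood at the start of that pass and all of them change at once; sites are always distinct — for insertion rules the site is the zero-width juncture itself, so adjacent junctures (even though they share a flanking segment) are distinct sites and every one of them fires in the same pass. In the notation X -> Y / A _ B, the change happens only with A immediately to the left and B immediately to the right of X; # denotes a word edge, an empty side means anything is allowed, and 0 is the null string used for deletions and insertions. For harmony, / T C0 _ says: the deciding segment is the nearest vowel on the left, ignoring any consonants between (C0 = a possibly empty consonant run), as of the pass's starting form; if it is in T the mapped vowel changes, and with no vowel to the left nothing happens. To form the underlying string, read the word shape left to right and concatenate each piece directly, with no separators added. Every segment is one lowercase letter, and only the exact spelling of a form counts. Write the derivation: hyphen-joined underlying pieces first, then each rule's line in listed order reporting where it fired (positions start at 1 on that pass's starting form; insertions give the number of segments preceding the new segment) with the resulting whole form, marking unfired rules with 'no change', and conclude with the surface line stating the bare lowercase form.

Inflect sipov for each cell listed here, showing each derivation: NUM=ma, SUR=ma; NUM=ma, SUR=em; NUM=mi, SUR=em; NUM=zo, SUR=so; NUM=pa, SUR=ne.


cell NUM=ma, SUR=ma:
underlying: a-sipov-uf
1. o -> e, u -> i / F C0 _: fires at position(s) 5: asipevuf
2. f -> v, k -> g, p -> b, s -> z, t -> d / V _ V: fires at position(s) 2, 4: azibevuf
3. 0 -> e / C _ C: no change
4. e -> o, i -> u / B C0 _: fires at position(s) 3: azubevuf
surface: azubevuf

cell NUM=ma, SUR=em:
underlying: fa-sipov-uf
1. o -> e, u -> i / F C0 _: fires at position(s) 6: fasipevuf
2. f -> v, k -> g, p -> b, s -> z, t -> d / V _ V: fires at position(s) 3, 5: fazibevuf
3. 0 -> e / C _ C: no change
4. e -> o, i -> u / B C0 _: fires at position(s) 4: fazubevuf
surface: fazubevuf

cell NUM=mi, SUR=em:
underlying: fa-sipov-o
1. o -> e, u -> i / F C0 _: fires at position(s) 6: fasipevo
2. f -> v, k -> g, p -> b, s -> z, t -> d / V _ V: fires at position(s) 3, 5: fazibevo
3. 0 -> e / C _ C: no change
4. e -> o, i -> u / B C0 _: fires at position(s) 4: fazubevo
surface: fazubevo

cell NUM=zo, SUR=so:
underlying: l-sipov-bo
1. o -> e, u -> i / F C0 _: fires at position(s) 5: lsipevbo
2. f -> v, k -> g, p -> b, s -> z, t -> d / V _ V: fires at position(s) 4: lsibevbo
3. 0 -> e / C _ C: inserts after position(s) 1, 6: lesibevebo
4. e -> o, i -> u / B C0 _: no change
surface: lesibevebo

cell NUM=pa, SUR=ne:
underlying: zu-sipov-p
1. o -> e, u -> i / F C0 _: fires at position(s) 6: zusipevp
2. f -> v, k -> g, p -> b, s -> z, t -> d / V _ V: fires at position(s) 3, 5: zuzibevp
3. 0 -> e / C _ C: inserts after position(s) 7: zuzibevep
4. e -> o, i -> u / B C0 _: fires at position(s) 4: zuzubevep
surface: zuzubevep


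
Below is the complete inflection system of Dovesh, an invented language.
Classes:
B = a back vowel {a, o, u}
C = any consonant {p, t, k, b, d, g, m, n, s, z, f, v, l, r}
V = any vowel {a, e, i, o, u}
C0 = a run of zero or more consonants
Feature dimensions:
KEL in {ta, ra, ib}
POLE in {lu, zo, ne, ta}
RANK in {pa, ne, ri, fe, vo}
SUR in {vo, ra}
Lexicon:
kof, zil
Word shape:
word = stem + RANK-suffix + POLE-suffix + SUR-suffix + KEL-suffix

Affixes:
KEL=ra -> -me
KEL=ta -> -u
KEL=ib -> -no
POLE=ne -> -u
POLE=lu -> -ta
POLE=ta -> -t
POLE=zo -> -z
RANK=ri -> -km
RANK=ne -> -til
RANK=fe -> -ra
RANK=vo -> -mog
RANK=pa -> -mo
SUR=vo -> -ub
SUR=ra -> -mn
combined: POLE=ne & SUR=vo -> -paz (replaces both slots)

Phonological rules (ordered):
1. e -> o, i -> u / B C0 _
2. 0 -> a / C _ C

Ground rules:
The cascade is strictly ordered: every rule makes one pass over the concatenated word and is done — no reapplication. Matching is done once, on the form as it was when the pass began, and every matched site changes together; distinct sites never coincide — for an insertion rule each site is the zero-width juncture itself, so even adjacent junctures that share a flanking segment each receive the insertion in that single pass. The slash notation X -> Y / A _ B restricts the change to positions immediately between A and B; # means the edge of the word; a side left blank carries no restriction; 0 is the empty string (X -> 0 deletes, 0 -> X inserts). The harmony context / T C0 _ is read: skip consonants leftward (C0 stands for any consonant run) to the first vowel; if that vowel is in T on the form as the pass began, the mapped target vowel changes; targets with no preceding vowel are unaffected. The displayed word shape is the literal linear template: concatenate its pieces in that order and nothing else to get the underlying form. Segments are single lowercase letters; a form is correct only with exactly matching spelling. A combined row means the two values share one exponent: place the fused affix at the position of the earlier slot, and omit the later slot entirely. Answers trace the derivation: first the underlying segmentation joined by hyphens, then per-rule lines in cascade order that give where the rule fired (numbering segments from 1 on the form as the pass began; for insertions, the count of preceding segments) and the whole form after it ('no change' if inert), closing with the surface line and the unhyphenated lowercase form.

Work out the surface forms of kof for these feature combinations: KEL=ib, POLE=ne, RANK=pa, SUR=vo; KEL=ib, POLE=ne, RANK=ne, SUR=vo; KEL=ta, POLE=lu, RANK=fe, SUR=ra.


cell KEL=ib, POLE=ne, RANK=pa, SUR=vo:
underlying: kof-mo-paz-no
1. e -> o, i -> u / B C0 _: no change
2. 0 -> a / C _ C: inserts after position(s) 3, 8: kofamopazano
surface: kofamopazano

cell KEL=ib, POLE=ne, RANK=ne, SUR=vo:
underlying: kof-til-paz-no
1. e -> o, i -> u / B C0 _: fires at position(s) 5: koftulpazno
2. 0 -> a / C _ C: inserts after position(s) 3, 6, 9: kofatulapazano
surface: kofatulapazano

cell KEL=ta, POLE=lu, RANK=fe, SUR=ra:
underlying: kof-ra-ta-mn-u
1. e -> o, i -> u / B C0 _: no change
2. 0 -> a / C _ C: inserts after position(s) 3, 8: kofaratamanu
surface: kofaratamanu


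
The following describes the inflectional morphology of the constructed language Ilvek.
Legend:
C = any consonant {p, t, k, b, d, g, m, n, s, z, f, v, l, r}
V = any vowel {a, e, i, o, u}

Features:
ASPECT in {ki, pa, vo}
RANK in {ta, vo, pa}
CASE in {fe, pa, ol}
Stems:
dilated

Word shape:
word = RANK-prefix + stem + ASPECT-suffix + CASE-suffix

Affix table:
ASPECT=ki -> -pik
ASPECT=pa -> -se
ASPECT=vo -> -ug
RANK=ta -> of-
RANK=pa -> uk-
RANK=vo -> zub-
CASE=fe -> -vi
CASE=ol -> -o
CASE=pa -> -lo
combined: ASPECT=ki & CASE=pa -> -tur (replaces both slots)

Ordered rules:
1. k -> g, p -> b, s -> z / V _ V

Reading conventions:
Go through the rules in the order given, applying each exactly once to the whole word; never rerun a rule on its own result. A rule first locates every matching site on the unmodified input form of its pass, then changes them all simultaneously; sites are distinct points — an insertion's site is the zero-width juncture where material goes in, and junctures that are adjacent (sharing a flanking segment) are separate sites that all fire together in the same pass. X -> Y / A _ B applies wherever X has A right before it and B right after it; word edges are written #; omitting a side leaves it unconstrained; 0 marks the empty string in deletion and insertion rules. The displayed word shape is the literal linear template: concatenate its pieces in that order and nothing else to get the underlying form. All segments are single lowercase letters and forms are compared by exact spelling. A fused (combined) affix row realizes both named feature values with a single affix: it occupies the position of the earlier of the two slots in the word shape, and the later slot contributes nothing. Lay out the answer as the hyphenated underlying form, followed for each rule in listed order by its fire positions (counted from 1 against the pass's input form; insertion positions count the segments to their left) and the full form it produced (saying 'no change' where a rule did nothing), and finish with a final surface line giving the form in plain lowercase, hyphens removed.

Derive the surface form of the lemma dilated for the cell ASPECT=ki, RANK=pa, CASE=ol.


underlying: uk-dilated-pik-o
1. k -> g, p -> b, s -> z / V _ V: fires at position(s) 12: ukdilatedpigo
surface: ukdilatedpigo


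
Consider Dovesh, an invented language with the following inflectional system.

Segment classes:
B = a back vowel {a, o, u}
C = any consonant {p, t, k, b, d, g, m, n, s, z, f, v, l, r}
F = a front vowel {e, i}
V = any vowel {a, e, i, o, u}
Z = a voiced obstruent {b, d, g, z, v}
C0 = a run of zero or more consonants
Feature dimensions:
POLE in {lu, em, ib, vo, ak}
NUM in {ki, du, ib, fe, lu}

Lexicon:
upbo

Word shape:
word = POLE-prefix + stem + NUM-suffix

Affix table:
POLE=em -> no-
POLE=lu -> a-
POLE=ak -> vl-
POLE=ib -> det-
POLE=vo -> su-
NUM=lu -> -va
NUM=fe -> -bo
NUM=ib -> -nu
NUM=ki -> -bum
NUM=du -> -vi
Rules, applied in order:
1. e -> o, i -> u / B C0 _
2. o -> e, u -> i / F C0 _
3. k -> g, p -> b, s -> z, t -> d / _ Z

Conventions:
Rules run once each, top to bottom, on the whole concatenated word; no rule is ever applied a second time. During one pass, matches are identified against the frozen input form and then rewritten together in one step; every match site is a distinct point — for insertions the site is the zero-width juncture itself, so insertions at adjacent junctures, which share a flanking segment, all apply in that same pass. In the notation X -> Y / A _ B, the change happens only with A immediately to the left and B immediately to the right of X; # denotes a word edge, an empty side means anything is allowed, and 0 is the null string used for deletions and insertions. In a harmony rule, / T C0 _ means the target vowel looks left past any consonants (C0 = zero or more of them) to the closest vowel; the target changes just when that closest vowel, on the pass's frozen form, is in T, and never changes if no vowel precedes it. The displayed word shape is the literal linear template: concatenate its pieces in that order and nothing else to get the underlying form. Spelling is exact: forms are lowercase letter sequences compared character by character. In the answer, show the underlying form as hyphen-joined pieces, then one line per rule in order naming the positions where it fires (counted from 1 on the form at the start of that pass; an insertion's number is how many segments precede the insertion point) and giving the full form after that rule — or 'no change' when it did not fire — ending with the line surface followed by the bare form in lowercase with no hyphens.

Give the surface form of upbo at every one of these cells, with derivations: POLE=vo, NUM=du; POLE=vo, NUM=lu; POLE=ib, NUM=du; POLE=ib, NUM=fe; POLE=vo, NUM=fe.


cell POLE=vo, NUM=du:
underlying: su-upbo-vi
1. e -> o, i -> u / B C0 _: fires at position(s) 8: suupbovu
2. o -> e, u -> i / F C0 _: no change
3. k -> g, p -> b, s -> z, t -> d / _ Z: fires at position(s) 4: suubbovu
surface: suubbovu

cell POLE=vo, NUM=lu:
underlying: su-upbo-va
1. e -> o, i -> u / B C0 _: no change
2. o -> e, u -> i / F C0 _: no change
3. k -> g, p -> b, s -> z, t -> d / _ Z: fires at position(s) 4: suubbova
surface: suubbova

cell POLE=ib, NUM=du:
underlying: det-upbo-vi
1. e -> o, i -> u / B C0 _: fires at position(s) 9: detupbovu
2. o -> e, u -> i / F C0 _: fires at position(s) 4: detipbovu
3. k -> g, p -> b, s -> z, t -> d / _ Z: fires at position(s) 5: detibbovu
surface: detibbovu

cell POLE=ib, NUM=fe:
underlying: det-upbo-bo
1. e -> o, i -> u / B C0 _: no change
2. o -> e, u -> i / F C0 _: fires at position(s) 4: detipbobo
3. k -> g, p -> b, s -> z, t -> d / _ Z: fires at position(s) 5: detibbobo
surface: detibbobo

cell POLE=vo, NUM=fe:
underlying: su-upbo-bo
1. e -> o, i -> u / B C0 _: no change
2. o -> e, u -> i / F C0 _: no change
3. k -> g, p -> b, s -> z, t -> d / _ Z: fires at position(s) 4: suubbobo
surface: suubbobo


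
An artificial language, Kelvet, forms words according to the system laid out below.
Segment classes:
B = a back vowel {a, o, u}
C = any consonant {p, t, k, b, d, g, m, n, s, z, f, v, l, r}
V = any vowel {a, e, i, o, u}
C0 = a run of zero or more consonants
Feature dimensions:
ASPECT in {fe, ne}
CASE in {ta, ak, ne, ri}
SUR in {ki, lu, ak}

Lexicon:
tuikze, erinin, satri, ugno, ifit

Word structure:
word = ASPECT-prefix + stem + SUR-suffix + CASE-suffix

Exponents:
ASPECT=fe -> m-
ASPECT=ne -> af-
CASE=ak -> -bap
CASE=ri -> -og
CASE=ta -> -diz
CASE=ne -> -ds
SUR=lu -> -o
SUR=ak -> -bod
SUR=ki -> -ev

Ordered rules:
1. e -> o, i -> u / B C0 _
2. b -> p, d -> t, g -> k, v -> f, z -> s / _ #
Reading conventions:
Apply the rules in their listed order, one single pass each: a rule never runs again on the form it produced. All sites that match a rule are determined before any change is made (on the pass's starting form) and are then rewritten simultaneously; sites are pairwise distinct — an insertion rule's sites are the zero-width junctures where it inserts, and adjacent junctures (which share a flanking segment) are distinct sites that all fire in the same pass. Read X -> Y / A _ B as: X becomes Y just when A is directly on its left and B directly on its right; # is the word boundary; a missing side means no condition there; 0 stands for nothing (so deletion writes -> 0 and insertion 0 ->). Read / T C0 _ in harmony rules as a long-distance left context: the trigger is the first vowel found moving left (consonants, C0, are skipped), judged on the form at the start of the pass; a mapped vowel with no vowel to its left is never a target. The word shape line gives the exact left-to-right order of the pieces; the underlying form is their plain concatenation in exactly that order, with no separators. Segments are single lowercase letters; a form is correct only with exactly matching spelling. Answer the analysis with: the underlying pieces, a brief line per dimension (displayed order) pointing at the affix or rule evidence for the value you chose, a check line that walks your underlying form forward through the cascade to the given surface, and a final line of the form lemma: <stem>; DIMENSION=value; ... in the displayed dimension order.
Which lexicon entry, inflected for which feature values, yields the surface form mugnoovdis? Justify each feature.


underlying: m-ugno-ev-diz
ASPECT=fe - signalled by the affix m-
CASE=ta - signalled by the affix -diz
SUR=ki - signalled by the affix -ev
check: mugnoevdiz -> mugnoovdiz -> mugnoovdis
lemma: ugno; ASPECT=fe; CASE=ta; SUR=ki


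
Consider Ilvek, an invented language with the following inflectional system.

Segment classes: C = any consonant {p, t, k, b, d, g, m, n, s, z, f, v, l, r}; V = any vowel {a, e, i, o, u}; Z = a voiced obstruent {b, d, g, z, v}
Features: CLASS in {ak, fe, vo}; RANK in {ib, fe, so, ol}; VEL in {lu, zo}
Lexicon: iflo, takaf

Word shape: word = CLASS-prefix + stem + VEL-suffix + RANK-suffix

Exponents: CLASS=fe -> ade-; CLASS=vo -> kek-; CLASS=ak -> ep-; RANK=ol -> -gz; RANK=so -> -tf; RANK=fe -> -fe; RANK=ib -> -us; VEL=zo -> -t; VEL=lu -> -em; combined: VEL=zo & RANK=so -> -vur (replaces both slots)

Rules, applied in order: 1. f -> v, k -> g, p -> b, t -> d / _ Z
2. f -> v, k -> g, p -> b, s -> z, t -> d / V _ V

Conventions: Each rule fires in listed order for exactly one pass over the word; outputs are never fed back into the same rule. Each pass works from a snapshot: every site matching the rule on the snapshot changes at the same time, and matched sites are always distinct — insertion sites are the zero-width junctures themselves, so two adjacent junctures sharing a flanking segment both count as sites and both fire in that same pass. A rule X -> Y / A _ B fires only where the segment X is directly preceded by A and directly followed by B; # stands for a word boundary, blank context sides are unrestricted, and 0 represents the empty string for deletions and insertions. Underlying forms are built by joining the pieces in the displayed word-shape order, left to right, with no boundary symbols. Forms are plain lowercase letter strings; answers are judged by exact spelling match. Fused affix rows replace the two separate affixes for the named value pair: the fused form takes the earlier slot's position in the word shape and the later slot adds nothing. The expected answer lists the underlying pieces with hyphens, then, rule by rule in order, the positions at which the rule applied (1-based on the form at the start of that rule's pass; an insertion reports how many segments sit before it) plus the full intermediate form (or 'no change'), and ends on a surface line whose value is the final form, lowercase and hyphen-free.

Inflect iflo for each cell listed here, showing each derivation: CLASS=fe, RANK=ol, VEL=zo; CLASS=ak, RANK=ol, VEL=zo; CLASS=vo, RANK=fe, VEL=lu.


cell CLASS=fe, RANK=ol, VEL=zo:
underlying: ade-iflo-t-gz
1. f -> v, k -> g, p -> b, t -> d / _ Z: fires at position(s) 8: adeiflodgz
2. f -> v, k -> g, p -> b, s -> z, t -> d / V _ V: no change
surface: adeiflodgz

cell CLASS=ak, RANK=ol, VEL=zo:
underlying: ep-iflo-t-gz
1. f -> v, k -> g, p -> b, t -> d / _ Z: fires at position(s) 7: epiflodgz
2. f -> v, k -> g, p -> b, s -> z, t -> d / V _ V: fires at position(s) 2: ebiflodgz
surface: ebiflodgz

cell CLASS=vo, RANK=fe, VEL=lu:
underlying: kek-iflo-em-fe
1. f -> v, k -> g, p -> b, t -> d / _ Z: no change
2. f -> v, k -> g, p -> b, s -> z, t -> d / V _ V: fires at position(s) 3: kegifloemfe
surface: kegifloemfe


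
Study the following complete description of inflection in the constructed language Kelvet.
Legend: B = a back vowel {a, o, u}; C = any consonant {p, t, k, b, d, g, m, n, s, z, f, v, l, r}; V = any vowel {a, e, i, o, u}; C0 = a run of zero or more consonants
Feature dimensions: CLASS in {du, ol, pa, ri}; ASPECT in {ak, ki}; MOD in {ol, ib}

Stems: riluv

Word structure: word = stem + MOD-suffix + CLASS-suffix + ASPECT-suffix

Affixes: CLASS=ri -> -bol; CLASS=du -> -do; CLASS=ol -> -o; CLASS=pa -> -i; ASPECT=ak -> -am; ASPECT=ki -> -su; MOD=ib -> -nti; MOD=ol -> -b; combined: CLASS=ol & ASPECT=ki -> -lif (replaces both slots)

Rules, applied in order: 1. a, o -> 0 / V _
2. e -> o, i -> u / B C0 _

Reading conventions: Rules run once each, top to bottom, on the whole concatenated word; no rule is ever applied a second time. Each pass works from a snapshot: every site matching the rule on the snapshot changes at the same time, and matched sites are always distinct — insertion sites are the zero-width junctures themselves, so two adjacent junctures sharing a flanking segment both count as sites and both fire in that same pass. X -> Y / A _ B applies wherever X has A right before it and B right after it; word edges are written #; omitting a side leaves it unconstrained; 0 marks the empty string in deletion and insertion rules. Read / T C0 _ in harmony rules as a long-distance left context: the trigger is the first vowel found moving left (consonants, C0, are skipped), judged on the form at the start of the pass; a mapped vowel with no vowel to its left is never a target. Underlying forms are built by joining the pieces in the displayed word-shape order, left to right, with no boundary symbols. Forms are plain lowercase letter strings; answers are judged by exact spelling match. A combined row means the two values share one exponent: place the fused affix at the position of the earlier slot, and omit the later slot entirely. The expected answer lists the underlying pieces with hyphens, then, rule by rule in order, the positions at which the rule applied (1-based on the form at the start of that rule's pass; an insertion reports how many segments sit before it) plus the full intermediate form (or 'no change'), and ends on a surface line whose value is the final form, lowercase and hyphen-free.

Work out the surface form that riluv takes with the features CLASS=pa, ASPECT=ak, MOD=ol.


underlying: riluv-b-i-am
1. a, o -> 0 / V _: fires at position(s) 8: riluvbim
2. e -> o, i -> u / B C0 _: fires at position(s) 7: riluvbum
surface: riluvbum


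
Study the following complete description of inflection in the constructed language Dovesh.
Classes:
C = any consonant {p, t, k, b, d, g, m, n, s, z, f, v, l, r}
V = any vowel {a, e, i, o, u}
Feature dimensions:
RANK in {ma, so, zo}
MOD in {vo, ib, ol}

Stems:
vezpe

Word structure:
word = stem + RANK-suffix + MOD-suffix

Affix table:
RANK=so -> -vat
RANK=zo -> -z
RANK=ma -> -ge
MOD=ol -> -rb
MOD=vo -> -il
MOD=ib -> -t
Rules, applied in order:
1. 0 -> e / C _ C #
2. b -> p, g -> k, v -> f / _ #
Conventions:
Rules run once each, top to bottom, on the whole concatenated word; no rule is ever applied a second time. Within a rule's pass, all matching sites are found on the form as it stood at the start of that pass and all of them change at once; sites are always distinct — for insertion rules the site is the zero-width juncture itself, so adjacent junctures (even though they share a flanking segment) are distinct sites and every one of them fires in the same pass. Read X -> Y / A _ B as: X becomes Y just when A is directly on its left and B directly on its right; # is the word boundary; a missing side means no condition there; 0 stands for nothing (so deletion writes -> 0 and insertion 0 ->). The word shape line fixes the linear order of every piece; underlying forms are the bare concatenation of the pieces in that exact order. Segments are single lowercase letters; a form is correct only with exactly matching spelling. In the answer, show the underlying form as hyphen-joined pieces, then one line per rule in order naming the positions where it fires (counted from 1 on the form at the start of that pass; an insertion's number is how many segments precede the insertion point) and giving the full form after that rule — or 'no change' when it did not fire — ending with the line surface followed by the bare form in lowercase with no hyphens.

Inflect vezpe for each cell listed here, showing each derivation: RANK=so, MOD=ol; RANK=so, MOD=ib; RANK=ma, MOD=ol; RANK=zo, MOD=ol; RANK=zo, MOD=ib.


cell RANK=so, MOD=ol:
underlying: vezpe-vat-rb
1. 0 -> e / C _ C #: inserts after position(s) 9: vezpevatreb
2. b -> p, g -> k, v -> f / _ #: fires at position(s) 11: vezpevatrep
surface: vezpevatrep

cell RANK=so, MOD=ib:
underlying: vezpe-vat-t
1. 0 -> e / C _ C #: inserts after position(s) 8: vezpevatet
2. b -> p, g -> k, v -> f / _ #: no change
surface: vezpevatet

cell RANK=ma, MOD=ol:
underlying: vezpe-ge-rb
1. 0 -> e / C _ C #: inserts after position(s) 8: vezpegereb
2. b -> p, g -> k, v -> f / _ #: fires at position(s) 10: vezpegerep
surface: vezpegerep

cell RANK=zo, MOD=ol:
underlying: vezpe-z-rb
1. 0 -> e / C _ C #: inserts after position(s) 7: vezpezreb
2. b -> p, g -> k, v -> f / _ #: fires at position(s) 9: vezpezrep
surface: vezpezrep

cell RANK=zo, MOD=ib:
underlying: vezpe-z-t
1. 0 -> e / C _ C #: inserts after position(s) 6: vezpezet
2. b -> p, g -> k, v -> f / _ #: no change
surface: vezpezet


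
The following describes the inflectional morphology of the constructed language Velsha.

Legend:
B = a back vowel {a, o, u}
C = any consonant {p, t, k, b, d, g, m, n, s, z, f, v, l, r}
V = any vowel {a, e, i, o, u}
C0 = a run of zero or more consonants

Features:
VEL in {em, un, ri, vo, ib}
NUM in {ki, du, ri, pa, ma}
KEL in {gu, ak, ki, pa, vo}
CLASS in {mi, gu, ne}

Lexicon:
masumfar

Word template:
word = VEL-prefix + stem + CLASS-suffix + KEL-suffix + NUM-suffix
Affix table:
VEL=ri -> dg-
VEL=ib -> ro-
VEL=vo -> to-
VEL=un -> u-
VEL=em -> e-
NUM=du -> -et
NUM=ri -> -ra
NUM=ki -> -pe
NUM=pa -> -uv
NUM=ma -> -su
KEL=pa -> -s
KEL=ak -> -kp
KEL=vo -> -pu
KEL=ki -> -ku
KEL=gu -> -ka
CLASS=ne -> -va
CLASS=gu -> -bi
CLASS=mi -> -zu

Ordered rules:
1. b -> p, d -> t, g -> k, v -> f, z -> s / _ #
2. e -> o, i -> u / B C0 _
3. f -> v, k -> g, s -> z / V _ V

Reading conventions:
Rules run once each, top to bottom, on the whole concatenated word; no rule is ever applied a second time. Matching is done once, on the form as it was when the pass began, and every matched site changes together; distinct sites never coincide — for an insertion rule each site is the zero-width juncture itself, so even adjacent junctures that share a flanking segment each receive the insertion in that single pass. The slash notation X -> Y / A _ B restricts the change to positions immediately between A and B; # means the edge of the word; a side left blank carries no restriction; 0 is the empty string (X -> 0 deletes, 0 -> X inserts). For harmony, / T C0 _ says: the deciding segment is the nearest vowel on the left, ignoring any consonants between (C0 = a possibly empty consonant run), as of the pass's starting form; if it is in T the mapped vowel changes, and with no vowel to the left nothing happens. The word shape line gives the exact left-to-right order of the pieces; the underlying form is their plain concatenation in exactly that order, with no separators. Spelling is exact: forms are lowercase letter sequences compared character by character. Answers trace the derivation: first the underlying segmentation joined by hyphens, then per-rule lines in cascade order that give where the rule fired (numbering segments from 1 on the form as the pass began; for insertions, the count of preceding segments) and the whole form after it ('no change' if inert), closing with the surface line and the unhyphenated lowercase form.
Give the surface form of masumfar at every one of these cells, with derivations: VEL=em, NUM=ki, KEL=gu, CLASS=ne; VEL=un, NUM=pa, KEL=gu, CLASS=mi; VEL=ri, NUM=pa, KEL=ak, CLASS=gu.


cell VEL=em, NUM=ki, KEL=gu, CLASS=ne:
underlying: e-masumfar-va-ka-pe
1. b -> p, d -> t, g -> k, v -> f, z -> s / _ #: no change
2. e -> o, i -> u / B C0 _: fires at position(s) 15: emasumfarvakapo
3. f -> v, k -> g, s -> z / V _ V: fires at position(s) 4, 12: emazumfarvagapo
surface: emazumfarvagapo

cell VEL=un, NUM=pa, KEL=gu, CLASS=mi:
underlying: u-masumfar-zu-ka-uv
1. b -> p, d -> t, g -> k, v -> f, z -> s / _ #: fires at position(s) 15: umasumfarzukauf
2. e -> o, i -> u / B C0 _: no change
3. f -> v, k -> g, s -> z / V _ V: fires at position(s) 4, 12: umazumfarzugauf
surface: umazumfarzugauf

cell VEL=ri, NUM=pa, KEL=ak, CLASS=gu:
underlying: dg-masumfar-bi-kp-uv
1. b -> p, d -> t, g -> k, v -> f, z -> s / _ #: fires at position(s) 16: dgmasumfarbikpuf
2. e -> o, i -> u / B C0 _: fires at position(s) 12: dgmasumfarbukpuf
3. f -> v, k -> g, s -> z / V _ V: fires at position(s) 5: dgmazumfarbukpuf
surface: dgmazumfarbukpuf


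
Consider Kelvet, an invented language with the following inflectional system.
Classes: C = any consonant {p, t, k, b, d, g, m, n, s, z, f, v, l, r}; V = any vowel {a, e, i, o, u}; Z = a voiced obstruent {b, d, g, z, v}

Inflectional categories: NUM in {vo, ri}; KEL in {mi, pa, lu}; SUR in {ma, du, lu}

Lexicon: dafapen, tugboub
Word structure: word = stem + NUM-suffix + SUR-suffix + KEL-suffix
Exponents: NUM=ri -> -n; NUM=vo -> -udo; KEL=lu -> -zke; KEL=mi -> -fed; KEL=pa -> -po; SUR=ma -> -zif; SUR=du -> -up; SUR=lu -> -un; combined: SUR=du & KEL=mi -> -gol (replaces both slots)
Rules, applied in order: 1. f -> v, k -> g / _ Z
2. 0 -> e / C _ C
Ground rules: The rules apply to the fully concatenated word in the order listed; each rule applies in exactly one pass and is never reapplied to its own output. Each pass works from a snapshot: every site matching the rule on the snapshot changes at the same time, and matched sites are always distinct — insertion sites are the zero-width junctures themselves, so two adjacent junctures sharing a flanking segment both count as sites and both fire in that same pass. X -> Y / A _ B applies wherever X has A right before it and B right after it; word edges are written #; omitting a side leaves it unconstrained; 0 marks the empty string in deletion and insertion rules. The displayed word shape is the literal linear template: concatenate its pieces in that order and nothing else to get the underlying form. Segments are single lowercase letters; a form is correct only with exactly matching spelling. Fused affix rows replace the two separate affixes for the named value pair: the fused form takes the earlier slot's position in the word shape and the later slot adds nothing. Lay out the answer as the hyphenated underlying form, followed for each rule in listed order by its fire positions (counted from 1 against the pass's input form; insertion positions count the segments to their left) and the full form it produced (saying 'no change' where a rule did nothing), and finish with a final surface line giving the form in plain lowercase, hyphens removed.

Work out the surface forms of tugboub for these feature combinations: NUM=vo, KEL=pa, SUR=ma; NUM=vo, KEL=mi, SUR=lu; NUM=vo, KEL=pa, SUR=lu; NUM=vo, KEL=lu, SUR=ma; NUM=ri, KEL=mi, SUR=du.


cell NUM=vo, KEL=pa, SUR=ma:
underlying: tugboub-udo-zif-po
1. f -> v, k -> g / _ Z: no change
2. 0 -> e / C _ C: inserts after position(s) 3, 13: tugeboubudozifepo
surface: tugeboubudozifepo

cell NUM=vo, KEL=mi, SUR=lu:
underlying: tugboub-udo-un-fed
1. f -> v, k -> g / _ Z: no change
2. 0 -> e / C _ C: inserts after position(s) 3, 12: tugeboubudounefed
surface: tugeboubudounefed

cell NUM=vo, KEL=pa, SUR=lu:
underlying: tugboub-udo-un-po
1. f -> v, k -> g / _ Z: no change
2. 0 -> e / C _ C: inserts after position(s) 3, 12: tugeboubudounepo
surface: tugeboubudounepo

cell NUM=vo, KEL=lu, SUR=ma:
underlying: tugboub-udo-zif-zke
1. f -> v, k -> g / _ Z: fires at position(s) 13: tugboubudozivzke
2. 0 -> e / C _ C: inserts after position(s) 3, 13, 14: tugeboubudozivezeke
surface: tugeboubudozivezeke

cell NUM=ri, KEL=mi, SUR=du:
underlying: tugboub-n-gol
1. f -> v, k -> g / _ Z: no change
2. 0 -> e / C _ C: inserts after position(s) 3, 7, 8: tugeboubenegol
surface: tugeboubenegol
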